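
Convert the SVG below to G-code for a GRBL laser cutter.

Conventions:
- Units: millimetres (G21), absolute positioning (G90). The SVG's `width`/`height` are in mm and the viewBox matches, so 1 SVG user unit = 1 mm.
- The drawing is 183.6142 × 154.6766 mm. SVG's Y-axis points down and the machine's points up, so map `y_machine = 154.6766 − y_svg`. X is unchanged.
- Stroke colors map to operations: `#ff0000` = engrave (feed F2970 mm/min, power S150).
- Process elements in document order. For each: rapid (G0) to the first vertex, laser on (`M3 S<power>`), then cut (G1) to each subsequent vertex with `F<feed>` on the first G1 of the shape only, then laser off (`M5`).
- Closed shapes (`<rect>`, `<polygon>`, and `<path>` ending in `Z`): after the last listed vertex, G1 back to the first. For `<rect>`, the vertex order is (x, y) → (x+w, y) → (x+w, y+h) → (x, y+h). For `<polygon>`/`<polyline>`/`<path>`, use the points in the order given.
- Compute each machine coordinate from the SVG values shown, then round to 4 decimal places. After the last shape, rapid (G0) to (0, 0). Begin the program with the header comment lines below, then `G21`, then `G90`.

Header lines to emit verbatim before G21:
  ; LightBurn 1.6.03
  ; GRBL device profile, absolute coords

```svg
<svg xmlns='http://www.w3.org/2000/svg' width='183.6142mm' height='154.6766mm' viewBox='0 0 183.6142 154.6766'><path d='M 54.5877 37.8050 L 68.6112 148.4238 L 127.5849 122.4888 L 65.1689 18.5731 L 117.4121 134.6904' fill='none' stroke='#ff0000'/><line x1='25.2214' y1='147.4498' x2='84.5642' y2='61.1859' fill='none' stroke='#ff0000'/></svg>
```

; LightBurn 1.6.03
; GRBL device profile, absolute coords
G21
G90
G0 X54.5877 Y116.8716
M3 S150
G1 X68.6112 Y6.2528 F2970
G1 X127.5849 Y32.1878
G1 X65.1689 Y136.1035
G1 X117.4121 Y19.9862
M5
G0 X25.2214 Y7.2268
M3 S150
G1 X84.5642 Y93.4907 F2970
M5
G0 X0.0000 Y0.0000

Since the viewBox matches the mm dimensions, user units are millimetres directly. The only transform is the Y-flip y_m = 154.6766 − y_svg.

Shape 1 is a open polyline drawn with `<path>`. Its stroke #ff0000 means engrave at S150, F2970. After flipping Y the toolpath is (54.5877,116.8716) → (68.6112,6.2528) → (127.5849,32.1878) → (65.1689,136.1035) → (117.4121,19.9862).

Shape 2 is a line segment drawn with `<line>`. Its stroke #ff0000 means engrave at S150, F2970. After flipping Y the toolpath is (25.2214,7.2268) → (84.5642,93.4907).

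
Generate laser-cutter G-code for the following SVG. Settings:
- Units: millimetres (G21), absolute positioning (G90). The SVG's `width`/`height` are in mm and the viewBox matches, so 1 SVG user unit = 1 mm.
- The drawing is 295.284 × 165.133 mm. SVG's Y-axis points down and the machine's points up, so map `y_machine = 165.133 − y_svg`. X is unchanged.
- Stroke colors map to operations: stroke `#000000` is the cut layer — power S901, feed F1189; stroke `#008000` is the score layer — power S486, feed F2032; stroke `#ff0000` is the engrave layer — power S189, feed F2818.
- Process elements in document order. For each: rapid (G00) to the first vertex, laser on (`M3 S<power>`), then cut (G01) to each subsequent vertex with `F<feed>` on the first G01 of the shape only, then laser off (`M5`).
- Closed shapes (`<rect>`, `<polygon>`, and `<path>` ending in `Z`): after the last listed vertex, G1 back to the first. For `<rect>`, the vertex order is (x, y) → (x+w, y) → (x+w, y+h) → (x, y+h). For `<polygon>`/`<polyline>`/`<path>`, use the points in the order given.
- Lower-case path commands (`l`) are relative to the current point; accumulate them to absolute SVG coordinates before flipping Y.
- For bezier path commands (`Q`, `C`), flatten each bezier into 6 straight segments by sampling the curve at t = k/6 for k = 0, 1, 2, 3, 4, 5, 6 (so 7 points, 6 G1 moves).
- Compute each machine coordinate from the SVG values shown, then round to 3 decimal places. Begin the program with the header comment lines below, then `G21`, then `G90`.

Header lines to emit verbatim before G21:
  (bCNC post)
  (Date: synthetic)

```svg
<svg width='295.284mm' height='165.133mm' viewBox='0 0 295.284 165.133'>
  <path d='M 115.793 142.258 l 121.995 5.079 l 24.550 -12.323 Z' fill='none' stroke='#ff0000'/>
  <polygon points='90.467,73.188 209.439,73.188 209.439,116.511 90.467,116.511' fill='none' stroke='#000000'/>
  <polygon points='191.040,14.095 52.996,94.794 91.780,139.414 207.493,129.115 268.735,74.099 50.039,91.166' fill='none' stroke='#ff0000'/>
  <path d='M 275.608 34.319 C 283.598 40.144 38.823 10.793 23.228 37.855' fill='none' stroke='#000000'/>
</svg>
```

Since the viewBox matches the mm dimensions, user units are millimetres directly. The only transform is the Y-flip y_m = 165.133 − y_svg.

Shape 1 is a closed polygon drawn with `<path>`. Its stroke #ff0000 means engrave at S189, F2818. After flipping Y the toolpath is (115.793,22.875) → (237.788,17.796) → (262.338,30.119) → (115.793,22.875), returning to the start.

Shape 2 is a rectangle drawn with `<polygon>`. Its stroke #000000 means cut at S901, F1189. After flipping Y the toolpath is (90.467,91.945) → (209.439,91.945) → (209.439,48.622) → (90.467,48.622) → (90.467,91.945), returning to the start.

Shape 3 is a closed polygon drawn with `<polygon>`. Its stroke #ff0000 means engrave at S189, F2818. After flipping Y the toolpath is (191.040,151.038) → (52.996,70.339) → (91.780,25.719) → (207.493,36.018) → (268.735,91.034) → (50.039,73.967) → (191.040,151.038), returning to the start.

Shape 4 is a cubic bezier drawn with `<path>`. Its stroke #000000 means cut at S901, F1189. After flipping Y the toolpath is (275.608,130.814) → (260.770,130.409) → (217.193,133.322) → (158.262,137.010) → (97.367,138.928) → (47.893,136.532) → (23.228,127.278).

(bCNC post)
(Date: synthetic)
G21
G90
G00 X115.793 Y22.875
M3 S189
G01 X237.788 Y17.796 F2818
G01 X262.338 Y30.119
G01 X115.793 Y22.875
M5
G00 X90.467 Y91.945
M3 S901
G01 X209.439 Y91.945 F1189
G01 X209.439 Y48.622
G01 X90.467 Y48.622
G01 X90.467 Y91.945
M5
G00 X191.040 Y151.038
M3 S189
G01 X52.996 Y70.339 F2818
G01 X91.780 Y25.719
G01 X207.493 Y36.018
G01 X268.735 Y91.034
G01 X50.039 Y73.967
G01 X191.040 Y151.038
M5
G00 X275.608 Y130.814
M3 S901
G01 X260.770 Y130.409 F1189
G01 X217.193 Y133.322
G01 X158.262 Y137.010
G01 X97.367 Y138.928
G01 X47.893 Y136.532
G01 X23.228 Y127.278
M5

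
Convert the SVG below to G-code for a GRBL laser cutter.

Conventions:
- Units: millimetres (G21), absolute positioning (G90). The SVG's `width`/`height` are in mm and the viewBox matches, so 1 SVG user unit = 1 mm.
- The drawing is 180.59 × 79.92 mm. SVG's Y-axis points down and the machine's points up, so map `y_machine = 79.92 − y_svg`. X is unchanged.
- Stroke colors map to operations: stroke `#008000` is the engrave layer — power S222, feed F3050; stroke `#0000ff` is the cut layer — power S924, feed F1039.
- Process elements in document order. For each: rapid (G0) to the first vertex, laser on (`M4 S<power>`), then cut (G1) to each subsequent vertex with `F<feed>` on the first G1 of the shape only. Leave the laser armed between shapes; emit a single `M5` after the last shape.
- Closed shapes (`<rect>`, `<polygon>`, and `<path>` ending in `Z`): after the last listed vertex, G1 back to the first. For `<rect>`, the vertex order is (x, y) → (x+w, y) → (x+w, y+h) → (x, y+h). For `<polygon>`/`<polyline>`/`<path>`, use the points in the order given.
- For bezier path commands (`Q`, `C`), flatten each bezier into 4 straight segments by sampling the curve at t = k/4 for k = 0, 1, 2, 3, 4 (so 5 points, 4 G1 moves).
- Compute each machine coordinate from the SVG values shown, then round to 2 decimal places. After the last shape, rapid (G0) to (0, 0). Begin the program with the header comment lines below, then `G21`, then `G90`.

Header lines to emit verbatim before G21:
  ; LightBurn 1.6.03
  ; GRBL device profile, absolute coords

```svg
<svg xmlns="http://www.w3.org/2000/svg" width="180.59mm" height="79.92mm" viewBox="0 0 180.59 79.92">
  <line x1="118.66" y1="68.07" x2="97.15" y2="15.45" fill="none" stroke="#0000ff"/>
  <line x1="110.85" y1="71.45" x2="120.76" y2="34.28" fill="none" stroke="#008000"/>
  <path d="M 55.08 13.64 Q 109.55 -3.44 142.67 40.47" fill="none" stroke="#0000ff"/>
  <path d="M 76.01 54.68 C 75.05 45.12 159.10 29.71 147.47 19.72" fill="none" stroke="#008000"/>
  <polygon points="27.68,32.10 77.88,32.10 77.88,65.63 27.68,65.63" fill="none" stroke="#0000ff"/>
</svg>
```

; LightBurn 1.6.03
; GRBL device profile, absolute coords
G21
G90
G0 X118.66 Y11.85
M4 S924
G1 X97.15 Y64.47 F1039
G0 X110.85 Y8.47
M4 S222
G1 X120.76 Y45.64 F3050
G0 X55.08 Y66.28
M4 S924
G1 X80.98 Y71.01 F1039
G1 X104.21 Y68.11
G1 X124.78 Y57.59
G1 X142.67 Y39.45
G0 X76.01 Y25.24
M4 S222
G1 X88.41 Y33.33 F3050
G1 X115.74 Y42.56
G1 X141.08 Y51.87
G1 X147.47 Y60.20
G0 X27.68 Y47.82
M4 S924
G1 X77.88 Y47.82 F1039
G1 X77.88 Y14.29
G1 X27.68 Y14.29
G1 X27.68 Y47.82
M5
G0 X0.00 Y0.00

1 u = 1 mm; y_m = 79.92 − y.

[1] `<line>` line segment, #0000ff→cut S924 F1039: (118.66,11.85) → (97.15,64.47)

[2] `<line>` line segment, #008000→engrave S222 F3050: (110.85,8.47) → (120.76,45.64)

[3] `<path>` quadratic bezier, #0000ff→cut S924 F1039: (55.08,66.28) → (80.98,71.01) → (104.21,68.11) → (124.78,57.59) → (142.67,39.45)

[4] `<path>` cubic bezier, #008000→engrave S222 F3050: (76.01,25.24) → (88.41,33.33) → (115.74,42.56) → (141.08,51.87) → (147.47,60.20)

[5] `<polygon>` rectangle, #0000ff→cut S924 F1039: (27.68,47.82) → (77.88,47.82) → (77.88,14.29) → (27.68,14.29) → (27.68,47.82) (closed)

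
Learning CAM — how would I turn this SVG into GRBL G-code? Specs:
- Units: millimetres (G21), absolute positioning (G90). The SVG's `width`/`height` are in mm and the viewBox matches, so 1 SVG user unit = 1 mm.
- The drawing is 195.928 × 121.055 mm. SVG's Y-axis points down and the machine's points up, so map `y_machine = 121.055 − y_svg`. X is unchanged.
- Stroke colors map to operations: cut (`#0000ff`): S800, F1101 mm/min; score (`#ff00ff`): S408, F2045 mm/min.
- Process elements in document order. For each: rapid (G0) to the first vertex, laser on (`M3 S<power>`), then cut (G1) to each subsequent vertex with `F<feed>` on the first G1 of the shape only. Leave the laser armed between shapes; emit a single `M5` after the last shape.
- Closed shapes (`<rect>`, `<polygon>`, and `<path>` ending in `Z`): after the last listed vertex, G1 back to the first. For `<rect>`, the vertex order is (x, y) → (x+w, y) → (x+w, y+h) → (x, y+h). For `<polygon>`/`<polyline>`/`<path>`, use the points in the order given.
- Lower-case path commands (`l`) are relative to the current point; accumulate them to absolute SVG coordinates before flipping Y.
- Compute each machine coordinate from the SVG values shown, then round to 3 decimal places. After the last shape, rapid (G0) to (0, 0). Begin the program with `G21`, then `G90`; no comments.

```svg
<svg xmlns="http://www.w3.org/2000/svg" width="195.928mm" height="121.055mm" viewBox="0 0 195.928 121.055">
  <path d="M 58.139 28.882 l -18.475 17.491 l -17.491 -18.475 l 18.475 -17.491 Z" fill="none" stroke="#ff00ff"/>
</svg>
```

viewBox `0 0 195.928 121.055` with mm width/height → 1 unit = 1 mm. Flip: y_m = 121.055 − y_svg.

**Shape 1** — `<path>` regular polygon, stroke `#ff00ff` → score (S408, F2045). Machine vertices: (58.139,92.173) → (39.664,74.682) → (22.173,93.157) → (40.648,110.648) → (58.139,92.173). Closed: final G1 returns to the first vertex.

G21
G90
G0 X58.139 Y92.173
M3 S408
G1 X39.664 Y74.682 F2045
G1 X22.173 Y93.157
G1 X40.648 Y110.648
G1 X58.139 Y92.173
M5
G0 X0.000 Y0.000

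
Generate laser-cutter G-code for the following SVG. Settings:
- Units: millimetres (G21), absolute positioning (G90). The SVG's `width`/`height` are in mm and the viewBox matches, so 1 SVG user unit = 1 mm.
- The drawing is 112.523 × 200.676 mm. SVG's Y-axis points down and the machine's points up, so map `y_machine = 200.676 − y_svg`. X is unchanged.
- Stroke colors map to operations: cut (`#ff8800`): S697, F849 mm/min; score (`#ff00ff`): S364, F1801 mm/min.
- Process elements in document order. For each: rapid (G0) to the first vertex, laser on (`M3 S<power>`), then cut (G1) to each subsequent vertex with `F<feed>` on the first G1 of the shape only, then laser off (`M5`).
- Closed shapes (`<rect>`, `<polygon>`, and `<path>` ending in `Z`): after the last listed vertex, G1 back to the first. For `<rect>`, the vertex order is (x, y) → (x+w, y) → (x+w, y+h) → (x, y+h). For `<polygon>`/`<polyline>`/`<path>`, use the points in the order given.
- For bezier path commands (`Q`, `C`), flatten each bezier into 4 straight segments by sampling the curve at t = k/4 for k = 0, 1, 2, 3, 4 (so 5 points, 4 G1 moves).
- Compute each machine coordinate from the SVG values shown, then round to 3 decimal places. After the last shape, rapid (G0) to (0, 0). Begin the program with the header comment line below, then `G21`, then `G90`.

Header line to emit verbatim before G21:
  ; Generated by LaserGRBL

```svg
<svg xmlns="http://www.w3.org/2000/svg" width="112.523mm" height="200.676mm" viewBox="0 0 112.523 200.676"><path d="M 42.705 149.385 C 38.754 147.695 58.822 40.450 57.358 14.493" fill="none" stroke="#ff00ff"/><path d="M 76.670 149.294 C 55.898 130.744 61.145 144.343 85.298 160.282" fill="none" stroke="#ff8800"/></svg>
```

Since the viewBox matches the mm dimensions, user units are millimetres directly. The only transform is the Y-flip y_m = 200.676 − y_svg.

Shape 1 is a cubic bezier drawn with `<path>`. Its stroke #ff00ff means score at S364, F1801. After flipping Y the toolpath is (42.705,51.291) → (43.534,69.431) → (49.099,109.637) → (55.130,154.393) → (57.358,186.183).

Shape 2 is a cubic bezier drawn with `<path>`. Its stroke #ff8800 means cut at S697, F849. After flipping Y the toolpath is (76.670,51.382) → (65.858,59.732) → (64.137,58.821) → (70.839,51.444) → (85.298,40.394).

; Generated by LaserGRBL
G21
G90
G0 X42.705 Y51.291
M3 S364
G1 X43.534 Y69.431 F1801
G1 X49.099 Y109.637
G1 X55.130 Y154.393
G1 X57.358 Y186.183
M5
G0 X76.670 Y51.382
M3 S697
G1 X65.858 Y59.732 F849
G1 X64.137 Y58.821
G1 X70.839 Y51.444
G1 X85.298 Y40.394
M5
G0 X0.000 Y0.000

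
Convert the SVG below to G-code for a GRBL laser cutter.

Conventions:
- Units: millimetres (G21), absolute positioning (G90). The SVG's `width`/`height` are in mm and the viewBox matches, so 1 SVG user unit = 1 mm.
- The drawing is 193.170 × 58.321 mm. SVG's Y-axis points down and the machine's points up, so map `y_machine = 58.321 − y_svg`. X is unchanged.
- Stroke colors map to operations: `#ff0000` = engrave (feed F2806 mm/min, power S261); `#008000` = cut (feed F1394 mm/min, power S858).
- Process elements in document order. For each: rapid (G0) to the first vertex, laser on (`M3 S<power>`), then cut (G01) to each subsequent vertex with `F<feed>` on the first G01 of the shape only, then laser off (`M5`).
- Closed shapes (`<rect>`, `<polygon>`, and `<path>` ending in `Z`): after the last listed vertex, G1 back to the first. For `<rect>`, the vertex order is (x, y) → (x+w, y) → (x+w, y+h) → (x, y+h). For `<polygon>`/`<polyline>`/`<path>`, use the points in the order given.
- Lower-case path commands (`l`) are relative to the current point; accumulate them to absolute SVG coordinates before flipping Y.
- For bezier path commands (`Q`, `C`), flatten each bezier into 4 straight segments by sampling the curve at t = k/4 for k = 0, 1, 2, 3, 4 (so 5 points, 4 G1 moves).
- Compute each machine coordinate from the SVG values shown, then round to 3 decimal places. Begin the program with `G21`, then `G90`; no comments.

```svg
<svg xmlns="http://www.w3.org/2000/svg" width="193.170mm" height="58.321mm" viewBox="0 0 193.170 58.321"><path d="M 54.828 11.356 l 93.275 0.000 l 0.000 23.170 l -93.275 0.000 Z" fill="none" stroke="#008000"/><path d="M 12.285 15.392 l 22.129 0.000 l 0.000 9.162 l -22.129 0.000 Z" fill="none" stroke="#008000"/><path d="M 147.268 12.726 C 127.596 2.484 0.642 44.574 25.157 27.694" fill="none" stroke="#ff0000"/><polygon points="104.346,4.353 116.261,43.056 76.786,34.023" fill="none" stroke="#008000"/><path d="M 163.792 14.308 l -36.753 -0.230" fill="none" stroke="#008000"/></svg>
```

G21
G90
G0 X54.828 Y46.965
M3 S858
G01 X148.103 Y46.965 F1394
G01 X148.103 Y23.795
G01 X54.828 Y23.795
G01 X54.828 Y46.965
M5
G0 X12.285 Y42.929
M3 S858
G01 X34.414 Y42.929 F1394
G01 X34.414 Y33.767
G01 X12.285 Y33.767
G01 X12.285 Y42.929
M5
G0 X147.268 Y45.595
M3 S261
G01 X116.442 Y45.203 F2806
G01 X69.642 Y35.622
G01 X31.128 Y27.285
G01 X25.157 Y30.627
M5
G0 X104.346 Y53.968
M3 S858
G01 X116.261 Y15.265 F1394
G01 X76.786 Y24.298
G01 X104.346 Y53.968
M5
G0 X163.792 Y44.013
M3 S858
G01 X127.039 Y44.243 F1394
M5

viewBox `0 0 193.170 58.321` with mm width/height → 1 unit = 1 mm. Flip: y_m = 58.321 − y_svg.

**Shape 1** — `<path>` rectangle, stroke `#008000` → cut (S858, F1394). Machine vertices: (54.828,46.965) → (148.103,46.965) → (148.103,23.795) → (54.828,23.795) → (54.828,46.965). Closed: final G1 returns to the first vertex.

**Shape 2** — `<path>` rectangle, stroke `#008000` → cut (S858, F1394). Machine vertices: (12.285,42.929) → (34.414,42.929) → (34.414,33.767) → (12.285,33.767) → (12.285,42.929). Closed: final G1 returns to the first vertex.

**Shape 3** — `<path>` cubic bezier, stroke `#ff0000` → engrave (S261, F2806). Control points (SVG): P0=(147.268,12.726), P1=(127.596,2.484), P2=(0.642,44.574), P3=(25.157,27.694); sampled at t=k/4. Machine vertices: (147.268,45.595) → (116.442,45.203) → (69.642,35.622) → (31.128,27.285) → (25.157,30.627). Open path.

**Shape 4** — `<polygon>` regular polygon, stroke `#008000` → cut (S858, F1394). Machine vertices: (104.346,53.968) → (116.261,15.265) → (76.786,24.298) → (104.346,53.968). Closed: final G1 returns to the first vertex.

**Shape 5** — `<path>` line segment, stroke `#008000` → cut (S858, F1394). Machine vertices: (163.792,44.013) → (127.039,44.243). Open path.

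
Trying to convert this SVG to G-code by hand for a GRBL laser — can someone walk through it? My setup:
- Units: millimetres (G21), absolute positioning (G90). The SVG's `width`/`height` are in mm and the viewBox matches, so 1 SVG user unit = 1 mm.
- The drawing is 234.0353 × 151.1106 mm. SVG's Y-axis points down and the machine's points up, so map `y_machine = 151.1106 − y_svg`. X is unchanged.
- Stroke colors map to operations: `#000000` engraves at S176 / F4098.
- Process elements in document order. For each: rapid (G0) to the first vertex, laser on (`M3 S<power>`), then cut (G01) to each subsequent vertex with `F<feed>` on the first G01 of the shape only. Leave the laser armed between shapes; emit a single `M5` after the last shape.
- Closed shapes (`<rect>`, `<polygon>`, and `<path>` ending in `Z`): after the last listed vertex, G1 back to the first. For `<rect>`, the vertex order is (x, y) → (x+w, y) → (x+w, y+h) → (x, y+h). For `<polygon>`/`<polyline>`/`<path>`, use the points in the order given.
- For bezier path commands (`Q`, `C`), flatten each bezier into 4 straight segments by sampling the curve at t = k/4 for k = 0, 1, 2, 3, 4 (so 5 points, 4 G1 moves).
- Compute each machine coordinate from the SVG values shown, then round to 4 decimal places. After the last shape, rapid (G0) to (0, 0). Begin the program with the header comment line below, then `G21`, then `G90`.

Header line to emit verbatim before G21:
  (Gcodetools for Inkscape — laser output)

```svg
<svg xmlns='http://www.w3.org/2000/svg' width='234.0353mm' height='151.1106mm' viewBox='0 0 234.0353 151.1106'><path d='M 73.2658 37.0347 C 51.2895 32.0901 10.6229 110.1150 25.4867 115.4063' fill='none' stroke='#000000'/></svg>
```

(Gcodetools for Inkscape — laser output)
G21
G90
G0 X73.2658 Y114.0759
M3 S176
G01 X54.4388 Y104.6604 F4098
G01 X35.5612 Y78.7286
G01 X23.5911 Y50.8775
G01 X25.4867 Y35.7043
M5
G0 X0.0000 Y0.0000

Since the viewBox matches the mm dimensions, user units are millimetres directly. The only transform is the Y-flip y_m = 151.1106 − y_svg.

Shape 1 is a cubic bezier drawn with `<path>`. Its stroke #000000 means engrave at S176, F4098. After flipping Y the toolpath is (73.2658,114.0759) → (54.4388,104.6604) → (35.5612,78.7286) → (23.5911,50.8775) → (25.4867,35.7043).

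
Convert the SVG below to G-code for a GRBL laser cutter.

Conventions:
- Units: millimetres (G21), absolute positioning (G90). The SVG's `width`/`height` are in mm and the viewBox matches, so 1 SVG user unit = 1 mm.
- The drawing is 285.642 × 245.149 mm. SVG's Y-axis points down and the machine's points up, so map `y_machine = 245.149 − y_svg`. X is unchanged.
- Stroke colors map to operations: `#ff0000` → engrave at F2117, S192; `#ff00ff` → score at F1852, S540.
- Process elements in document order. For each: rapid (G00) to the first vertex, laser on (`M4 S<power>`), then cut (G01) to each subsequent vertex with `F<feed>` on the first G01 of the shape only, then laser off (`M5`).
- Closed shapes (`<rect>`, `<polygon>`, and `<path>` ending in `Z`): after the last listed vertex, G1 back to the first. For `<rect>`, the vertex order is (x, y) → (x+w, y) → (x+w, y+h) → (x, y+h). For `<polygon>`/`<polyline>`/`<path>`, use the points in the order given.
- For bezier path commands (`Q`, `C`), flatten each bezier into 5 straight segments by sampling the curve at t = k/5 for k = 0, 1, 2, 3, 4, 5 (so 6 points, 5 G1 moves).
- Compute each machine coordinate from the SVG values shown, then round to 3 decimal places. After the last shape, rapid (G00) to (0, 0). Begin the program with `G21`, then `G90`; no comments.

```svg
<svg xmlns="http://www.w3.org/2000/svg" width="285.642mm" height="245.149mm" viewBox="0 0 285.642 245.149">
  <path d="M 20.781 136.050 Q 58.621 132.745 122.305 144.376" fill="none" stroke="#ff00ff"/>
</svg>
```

G21
G90
G00 X20.781 Y109.099
M4 S540
G01 X36.951 Y109.824 F1852
G01 X55.188 Y109.353
G01 X75.493 Y107.688
G01 X97.865 Y104.828
G01 X122.305 Y100.773
M5
G00 X0.000 Y0.000

viewBox `0 0 285.642 245.149` with mm width/height → 1 unit = 1 mm. Flip: y_m = 245.149 − y_svg.

**Shape 1** — `<path>` quadratic bezier, stroke `#ff00ff` → score (S540, F1852). Control points (SVG): P0=(20.781,136.050), P1=(58.621,132.745), P2=(122.305,144.376); sampled at t=k/5. Machine vertices: (20.781,109.099) → (36.951,109.824) → (55.188,109.353) → (75.493,107.688) → (97.865,104.828) → (122.305,100.773). Open path.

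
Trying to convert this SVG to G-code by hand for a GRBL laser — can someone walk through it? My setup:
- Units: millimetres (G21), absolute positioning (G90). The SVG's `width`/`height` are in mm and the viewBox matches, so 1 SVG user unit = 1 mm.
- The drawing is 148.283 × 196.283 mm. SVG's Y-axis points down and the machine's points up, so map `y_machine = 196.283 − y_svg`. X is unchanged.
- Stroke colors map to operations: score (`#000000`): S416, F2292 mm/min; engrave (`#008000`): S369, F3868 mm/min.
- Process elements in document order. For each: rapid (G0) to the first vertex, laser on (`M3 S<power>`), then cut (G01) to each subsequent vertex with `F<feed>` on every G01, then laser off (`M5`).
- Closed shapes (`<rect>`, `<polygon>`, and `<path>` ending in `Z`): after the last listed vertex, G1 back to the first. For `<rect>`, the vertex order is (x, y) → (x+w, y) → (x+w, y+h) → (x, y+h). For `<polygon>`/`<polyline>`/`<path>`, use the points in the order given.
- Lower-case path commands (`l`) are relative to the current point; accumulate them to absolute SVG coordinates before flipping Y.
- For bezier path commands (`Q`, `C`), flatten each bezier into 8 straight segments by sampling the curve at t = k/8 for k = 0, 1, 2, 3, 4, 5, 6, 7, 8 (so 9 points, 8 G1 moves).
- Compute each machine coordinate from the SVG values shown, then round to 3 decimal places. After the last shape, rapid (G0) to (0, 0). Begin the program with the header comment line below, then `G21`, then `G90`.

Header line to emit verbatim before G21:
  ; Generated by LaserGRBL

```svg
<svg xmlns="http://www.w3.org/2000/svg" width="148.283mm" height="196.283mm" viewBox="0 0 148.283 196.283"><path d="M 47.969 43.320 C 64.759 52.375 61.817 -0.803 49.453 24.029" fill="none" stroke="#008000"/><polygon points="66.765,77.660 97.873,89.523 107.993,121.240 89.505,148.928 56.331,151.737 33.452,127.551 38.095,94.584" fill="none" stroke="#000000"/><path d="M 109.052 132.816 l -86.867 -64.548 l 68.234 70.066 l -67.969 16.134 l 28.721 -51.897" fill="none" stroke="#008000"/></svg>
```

; Generated by LaserGRBL
G21
G90
G0 X47.969 Y152.963
M3 S369
G01 X53.360 Y152.211 F3868
G01 X57.023 Y155.649 F3868
G01 X59.077 Y161.635 F3868
G01 X59.644 Y168.525 F3868
G01 X58.844 Y174.675 F3868
G01 X56.798 Y178.442 F3868
G01 X53.628 Y178.183 F3868
G01 X49.453 Y172.254 F3868
M5
G0 X66.765 Y118.623
M3 S416
G01 X97.873 Y106.760 F2292
G01 X107.993 Y75.043 F2292
G01 X89.505 Y47.355 F2292
G01 X56.331 Y44.546 F2292
G01 X33.452 Y68.732 F2292
G01 X38.095 Y101.699 F2292
G01 X66.765 Y118.623 F2292
M5
G0 X109.052 Y63.467
M3 S369
G01 X22.185 Y128.015 F3868
G01 X90.419 Y57.949 F3868
G01 X22.450 Y41.815 F3868
G01 X51.171 Y93.712 F3868
M5
G0 X0.000 Y0.000

Since the viewBox matches the mm dimensions, user units are millimetres directly. The only transform is the Y-flip y_m = 196.283 − y_svg.

Shape 1 is a cubic bezier drawn with `<path>`. Its stroke #008000 means engrave at S369, F3868. After flipping Y the toolpath is (47.969,152.963) → (53.360,152.211) → (57.023,155.649) → (59.077,161.635) → (59.644,168.525) → (58.844,174.675) → (56.798,178.442) → (53.628,178.183) → (49.453,172.254).

Shape 2 is a regular polygon drawn with `<polygon>`. Its stroke #000000 means score at S416, F2292. After flipping Y the toolpath is (66.765,118.623) → (97.873,106.760) → (107.993,75.043) → (89.505,47.355) → (56.331,44.546) → (33.452,68.732) → (38.095,101.699) → (66.765,118.623), returning to the start.

Shape 3 is a open polyline drawn with `<path>`. Its stroke #008000 means engrave at S369, F3868. After flipping Y the toolpath is (109.052,63.467) → (22.185,128.015) → (90.419,57.949) → (22.450,41.815) → (51.171,93.712).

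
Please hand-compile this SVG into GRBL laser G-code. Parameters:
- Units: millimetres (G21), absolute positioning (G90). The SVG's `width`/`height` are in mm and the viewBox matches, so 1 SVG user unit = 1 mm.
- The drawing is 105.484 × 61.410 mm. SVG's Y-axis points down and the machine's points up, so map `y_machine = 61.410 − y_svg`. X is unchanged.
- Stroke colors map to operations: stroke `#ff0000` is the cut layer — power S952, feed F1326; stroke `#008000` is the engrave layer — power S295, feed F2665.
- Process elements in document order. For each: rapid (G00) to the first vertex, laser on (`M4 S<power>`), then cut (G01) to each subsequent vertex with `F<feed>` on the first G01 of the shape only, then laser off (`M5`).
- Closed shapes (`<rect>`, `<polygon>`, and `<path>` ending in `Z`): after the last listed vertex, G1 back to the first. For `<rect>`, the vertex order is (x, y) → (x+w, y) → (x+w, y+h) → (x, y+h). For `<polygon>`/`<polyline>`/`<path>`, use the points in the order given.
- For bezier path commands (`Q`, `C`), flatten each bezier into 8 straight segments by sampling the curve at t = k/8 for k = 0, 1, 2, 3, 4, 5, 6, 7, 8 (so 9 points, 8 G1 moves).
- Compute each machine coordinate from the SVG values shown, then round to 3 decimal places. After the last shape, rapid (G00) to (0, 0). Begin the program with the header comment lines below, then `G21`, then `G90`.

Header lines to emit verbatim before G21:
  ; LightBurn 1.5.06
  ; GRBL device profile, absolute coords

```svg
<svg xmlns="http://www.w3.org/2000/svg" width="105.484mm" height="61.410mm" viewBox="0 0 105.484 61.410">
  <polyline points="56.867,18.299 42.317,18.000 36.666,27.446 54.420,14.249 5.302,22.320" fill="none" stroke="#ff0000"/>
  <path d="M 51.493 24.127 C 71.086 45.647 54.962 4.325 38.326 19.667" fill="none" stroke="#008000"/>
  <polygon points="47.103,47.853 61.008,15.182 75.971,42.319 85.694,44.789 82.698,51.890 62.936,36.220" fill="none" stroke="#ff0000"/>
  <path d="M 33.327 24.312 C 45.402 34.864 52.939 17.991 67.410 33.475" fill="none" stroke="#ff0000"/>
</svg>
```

; LightBurn 1.5.06
; GRBL device profile, absolute coords
G21
G90
G00 X56.867 Y43.111
M4 S952
G01 X42.317 Y43.410 F1326
G01 X36.666 Y33.964
G01 X54.420 Y47.161
G01 X5.302 Y39.090
M5
G00 X51.493 Y37.283
M4 S295
G01 X57.235 Y31.925 F2665
G01 X60.041 Y31.059
G01 X60.324 Y33.282
G01 X58.495 Y37.196
G01 X54.969 Y41.400
G01 X50.157 Y44.492
G01 X44.472 Y45.074
G01 X38.326 Y41.743
M5
G00 X47.103 Y13.557
M4 S952
G01 X61.008 Y46.228 F1326
G01 X75.971 Y19.091
G01 X85.694 Y16.621
G01 X82.698 Y9.520
G01 X62.936 Y25.190
G01 X47.103 Y13.557
M5
G00 X33.327 Y37.098
M4 S952
G01 X37.665 Y34.310 F1326
G01 X41.712 Y33.392
G01 X45.602 Y33.644
G01 X49.470 Y34.366
G01 X53.450 Y34.856
G01 X57.678 Y34.415
G01 X62.286 Y32.342
G01 X67.410 Y27.935
M5
G00 X0.000 Y0.000

1 u = 1 mm; y_m = 61.410 − y.

[1] `<polyline>` open polyline, #ff0000→cut S952 F1326: (56.867,43.111) → (42.317,43.410) → (36.666,33.964) → (54.420,47.161) → (5.302,39.090)

[2] `<path>` cubic bezier, #008000→engrave S295 F2665: (51.493,37.283) → (57.235,31.925) → (60.041,31.059) → (60.324,33.282) → (58.495,37.196) → (54.969,41.400) → (50.157,44.492) → (44.472,45.074) → (38.326,41.743)

[3] `<polygon>` closed polygon, #ff0000→cut S952 F1326: (47.103,13.557) → (61.008,46.228) → (75.971,19.091) → (85.694,16.621) → (82.698,9.520) → (62.936,25.190) → (47.103,13.557) (closed)

[4] `<path>` cubic bezier, #ff0000→cut S952 F1326: (33.327,37.098) → (37.665,34.310) → (41.712,33.392) → (45.602,33.644) → (49.470,34.366) → (53.450,34.856) → (57.678,34.415) → (62.286,32.342) → (67.410,27.935)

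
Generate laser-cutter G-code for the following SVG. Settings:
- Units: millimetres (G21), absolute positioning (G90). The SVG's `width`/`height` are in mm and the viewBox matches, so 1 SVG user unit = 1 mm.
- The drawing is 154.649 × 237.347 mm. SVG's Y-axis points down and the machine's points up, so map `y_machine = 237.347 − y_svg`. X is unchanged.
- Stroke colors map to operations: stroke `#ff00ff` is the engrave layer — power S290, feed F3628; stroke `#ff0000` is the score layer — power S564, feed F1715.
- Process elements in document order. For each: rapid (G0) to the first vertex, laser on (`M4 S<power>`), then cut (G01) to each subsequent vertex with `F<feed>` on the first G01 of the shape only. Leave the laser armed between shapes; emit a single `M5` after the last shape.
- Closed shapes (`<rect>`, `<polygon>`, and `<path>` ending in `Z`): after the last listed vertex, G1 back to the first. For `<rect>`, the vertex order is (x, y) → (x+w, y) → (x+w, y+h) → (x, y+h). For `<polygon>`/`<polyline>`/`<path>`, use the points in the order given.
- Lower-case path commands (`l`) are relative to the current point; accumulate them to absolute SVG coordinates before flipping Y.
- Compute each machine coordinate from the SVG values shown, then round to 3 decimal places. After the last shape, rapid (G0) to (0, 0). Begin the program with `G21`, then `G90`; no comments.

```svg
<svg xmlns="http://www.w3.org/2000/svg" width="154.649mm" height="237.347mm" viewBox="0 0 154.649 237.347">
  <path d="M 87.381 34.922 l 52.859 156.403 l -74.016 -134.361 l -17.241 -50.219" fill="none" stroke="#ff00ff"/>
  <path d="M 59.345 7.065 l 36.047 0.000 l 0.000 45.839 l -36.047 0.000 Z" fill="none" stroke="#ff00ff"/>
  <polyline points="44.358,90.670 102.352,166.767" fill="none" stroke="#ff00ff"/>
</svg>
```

Since the viewBox matches the mm dimensions, user units are millimetres directly. The only transform is the Y-flip y_m = 237.347 − y_svg.

Shape 1 is a open polyline drawn with `<path>`. Its stroke #ff00ff means engrave at S290, F3628. After flipping Y the toolpath is (87.381,202.425) → (140.240,46.022) → (66.224,180.383) → (48.983,230.602).

Shape 2 is a rectangle drawn with `<path>`. Its stroke #ff00ff means engrave at S290, F3628. After flipping Y the toolpath is (59.345,230.282) → (95.392,230.282) → (95.392,184.443) → (59.345,184.443) → (59.345,230.282), returning to the start.

Shape 3 is a line segment drawn with `<polyline>`. Its stroke #ff00ff means engrave at S290, F3628. After flipping Y the toolpath is (44.358,146.677) → (102.352,70.580).

G21
G90
G0 X87.381 Y202.425
M4 S290
G01 X140.240 Y46.022 F3628
G01 X66.224 Y180.383
G01 X48.983 Y230.602
G0 X59.345 Y230.282
M4 S290
G01 X95.392 Y230.282 F3628
G01 X95.392 Y184.443
G01 X59.345 Y184.443
G01 X59.345 Y230.282
G0 X44.358 Y146.677
M4 S290
G01 X102.352 Y70.580 F3628
M5
G0 X0.000 Y0.000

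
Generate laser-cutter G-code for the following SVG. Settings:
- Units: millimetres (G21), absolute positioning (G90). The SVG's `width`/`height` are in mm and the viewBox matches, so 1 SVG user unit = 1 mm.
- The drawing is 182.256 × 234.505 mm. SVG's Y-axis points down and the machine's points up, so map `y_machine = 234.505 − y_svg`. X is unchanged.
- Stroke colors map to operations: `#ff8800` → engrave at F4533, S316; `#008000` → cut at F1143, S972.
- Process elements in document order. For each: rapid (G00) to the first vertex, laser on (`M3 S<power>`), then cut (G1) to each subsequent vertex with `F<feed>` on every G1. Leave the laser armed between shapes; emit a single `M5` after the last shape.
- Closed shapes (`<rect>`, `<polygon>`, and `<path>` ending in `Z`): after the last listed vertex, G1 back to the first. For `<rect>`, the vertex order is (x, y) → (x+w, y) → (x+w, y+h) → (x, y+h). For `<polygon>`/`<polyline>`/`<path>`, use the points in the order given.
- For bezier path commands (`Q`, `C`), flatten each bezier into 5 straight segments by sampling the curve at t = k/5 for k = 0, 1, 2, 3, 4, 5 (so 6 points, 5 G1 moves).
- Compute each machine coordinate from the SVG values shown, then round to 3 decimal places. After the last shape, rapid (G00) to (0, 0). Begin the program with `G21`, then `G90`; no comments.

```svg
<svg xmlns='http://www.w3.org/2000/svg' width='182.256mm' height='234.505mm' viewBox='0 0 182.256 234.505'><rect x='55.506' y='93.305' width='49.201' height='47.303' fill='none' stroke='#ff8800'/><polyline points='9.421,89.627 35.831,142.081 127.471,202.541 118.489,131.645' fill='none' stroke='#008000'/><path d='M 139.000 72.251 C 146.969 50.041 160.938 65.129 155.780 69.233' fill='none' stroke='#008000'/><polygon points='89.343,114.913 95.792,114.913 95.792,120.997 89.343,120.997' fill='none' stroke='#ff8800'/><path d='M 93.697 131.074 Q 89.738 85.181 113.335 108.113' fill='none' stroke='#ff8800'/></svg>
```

G21
G90
G00 X55.506 Y141.200
M3 S316
G1 X104.707 Y141.200 F4533
G1 X104.707 Y93.897 F4533
G1 X55.506 Y93.897 F4533
G1 X55.506 Y141.200 F4533
G00 X9.421 Y144.878
M3 S972
G1 X35.831 Y92.424 F1143
G1 X127.471 Y31.964 F1143
G1 X118.489 Y102.860 F1143
G00 X139.000 Y162.254
M3 S972
G1 X144.300 Y171.490 F1143
G1 X149.835 Y174.093 F1143
G1 X154.397 Y172.379 F1143
G1 X156.781 Y168.666 F1143
G1 X155.780 Y165.272 F1143
G00 X89.343 Y119.592
M3 S316
G1 X95.792 Y119.592 F4533
G1 X95.792 Y113.508 F4533
G1 X89.343 Y113.508 F4533
G1 X89.343 Y119.592 F4533
G00 X93.697 Y103.431
M3 S316
G1 X93.216 Y119.035 F4533
G1 X94.939 Y129.133 F4533
G1 X98.866 Y133.726 F4533
G1 X104.998 Y132.812 F4533
G1 X113.335 Y126.392 F4533
M5
G00 X0.000 Y0.000

Since the viewBox matches the mm dimensions, user units are millimetres directly. The only transform is the Y-flip y_m = 234.505 − y_svg.

Shape 1 is a rectangle drawn with `<rect>`. Its stroke #ff8800 means engrave at S316, F4533. After flipping Y the toolpath is (55.506,141.200) → (104.707,141.200) → (104.707,93.897) → (55.506,93.897) → (55.506,141.200), returning to the start.

Shape 2 is a open polyline drawn with `<polyline>`. Its stroke #008000 means cut at S972, F1143. After flipping Y the toolpath is (9.421,144.878) → (35.831,92.424) → (127.471,31.964) → (118.489,102.860).

Shape 3 is a cubic bezier drawn with `<path>`. Its stroke #008000 means cut at S972, F1143. After flipping Y the toolpath is (139.000,162.254) → (144.300,171.490) → (149.835,174.093) → (154.397,172.379) → (156.781,168.666) → (155.780,165.272).

Shape 4 is a rectangle drawn with `<polygon>`. Its stroke #ff8800 means engrave at S316, F4533. After flipping Y the toolpath is (89.343,119.592) → (95.792,119.592) → (95.792,113.508) → (89.343,113.508) → (89.343,119.592), returning to the start.

Shape 5 is a quadratic bezier drawn with `<path>`. Its stroke #ff8800 means engrave at S316, F4533. After flipping Y the toolpath is (93.697,103.431) → (93.216,119.035) → (94.939,129.133) → (98.866,133.726) → (104.998,132.812) → (113.335,126.392).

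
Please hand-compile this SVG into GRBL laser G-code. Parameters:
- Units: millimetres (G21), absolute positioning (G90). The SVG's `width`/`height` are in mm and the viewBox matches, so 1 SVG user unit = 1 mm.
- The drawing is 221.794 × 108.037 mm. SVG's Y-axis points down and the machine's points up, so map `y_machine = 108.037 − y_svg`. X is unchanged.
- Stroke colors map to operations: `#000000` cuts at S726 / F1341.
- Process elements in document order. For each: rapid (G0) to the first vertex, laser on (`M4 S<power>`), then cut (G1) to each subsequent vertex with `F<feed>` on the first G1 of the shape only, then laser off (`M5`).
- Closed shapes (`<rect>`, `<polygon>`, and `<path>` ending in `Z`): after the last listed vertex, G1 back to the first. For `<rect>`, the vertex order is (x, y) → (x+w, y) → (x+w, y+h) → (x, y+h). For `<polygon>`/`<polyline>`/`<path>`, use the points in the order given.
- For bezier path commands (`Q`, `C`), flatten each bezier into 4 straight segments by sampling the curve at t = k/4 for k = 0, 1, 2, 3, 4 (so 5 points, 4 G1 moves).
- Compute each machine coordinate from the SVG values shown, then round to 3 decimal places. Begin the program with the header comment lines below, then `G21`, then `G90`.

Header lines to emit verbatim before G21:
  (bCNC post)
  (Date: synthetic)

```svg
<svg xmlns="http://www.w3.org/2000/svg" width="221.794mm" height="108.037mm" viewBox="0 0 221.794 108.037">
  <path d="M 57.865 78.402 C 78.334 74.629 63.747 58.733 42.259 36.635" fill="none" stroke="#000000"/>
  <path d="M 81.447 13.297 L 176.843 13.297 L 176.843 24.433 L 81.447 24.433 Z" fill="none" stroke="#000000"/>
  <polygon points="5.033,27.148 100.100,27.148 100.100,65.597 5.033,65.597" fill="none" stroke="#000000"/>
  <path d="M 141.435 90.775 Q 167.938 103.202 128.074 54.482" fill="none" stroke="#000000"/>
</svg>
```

(bCNC post)
(Date: synthetic)
G21
G90
G0 X57.865 Y29.635
M4 S726
G1 X67.084 Y34.645 F1341
G1 X65.796 Y43.647
G1 X56.641 Y56.084
G1 X42.259 Y71.402
M5
G0 X81.447 Y94.740
M4 S726
G1 X176.843 Y94.740 F1341
G1 X176.843 Y83.604
G1 X81.447 Y83.604
G1 X81.447 Y94.740
M5
G0 X5.033 Y80.889
M4 S726
G1 X100.100 Y80.889 F1341
G1 X100.100 Y42.440
G1 X5.033 Y42.440
G1 X5.033 Y80.889
M5
G0 X141.435 Y17.262
M4 S726
G1 X150.539 Y14.870 F1341
G1 X151.346 Y20.122
G1 X143.858 Y33.017
G1 X128.074 Y53.555
M5

Since the viewBox matches the mm dimensions, user units are millimetres directly. The only transform is the Y-flip y_m = 108.037 − y_svg.

Shape 1 is a cubic bezier drawn with `<path>`. Its stroke #000000 means cut at S726, F1341. After flipping Y the toolpath is (57.865,29.635) → (67.084,34.645) → (65.796,43.647) → (56.641,56.084) → (42.259,71.402).

Shape 2 is a rectangle drawn with `<path>`. Its stroke #000000 means cut at S726, F1341. After flipping Y the toolpath is (81.447,94.740) → (176.843,94.740) → (176.843,83.604) → (81.447,83.604) → (81.447,94.740), returning to the start.

Shape 3 is a rectangle drawn with `<polygon>`. Its stroke #000000 means cut at S726, F1341. After flipping Y the toolpath is (5.033,80.889) → (100.100,80.889) → (100.100,42.440) → (5.033,42.440) → (5.033,80.889), returning to the start.

Shape 4 is a quadratic bezier drawn with `<path>`. Its stroke #000000 means cut at S726, F1341. After flipping Y the toolpath is (141.435,17.262) → (150.539,14.870) → (151.346,20.122) → (143.858,33.017) → (128.074,53.555).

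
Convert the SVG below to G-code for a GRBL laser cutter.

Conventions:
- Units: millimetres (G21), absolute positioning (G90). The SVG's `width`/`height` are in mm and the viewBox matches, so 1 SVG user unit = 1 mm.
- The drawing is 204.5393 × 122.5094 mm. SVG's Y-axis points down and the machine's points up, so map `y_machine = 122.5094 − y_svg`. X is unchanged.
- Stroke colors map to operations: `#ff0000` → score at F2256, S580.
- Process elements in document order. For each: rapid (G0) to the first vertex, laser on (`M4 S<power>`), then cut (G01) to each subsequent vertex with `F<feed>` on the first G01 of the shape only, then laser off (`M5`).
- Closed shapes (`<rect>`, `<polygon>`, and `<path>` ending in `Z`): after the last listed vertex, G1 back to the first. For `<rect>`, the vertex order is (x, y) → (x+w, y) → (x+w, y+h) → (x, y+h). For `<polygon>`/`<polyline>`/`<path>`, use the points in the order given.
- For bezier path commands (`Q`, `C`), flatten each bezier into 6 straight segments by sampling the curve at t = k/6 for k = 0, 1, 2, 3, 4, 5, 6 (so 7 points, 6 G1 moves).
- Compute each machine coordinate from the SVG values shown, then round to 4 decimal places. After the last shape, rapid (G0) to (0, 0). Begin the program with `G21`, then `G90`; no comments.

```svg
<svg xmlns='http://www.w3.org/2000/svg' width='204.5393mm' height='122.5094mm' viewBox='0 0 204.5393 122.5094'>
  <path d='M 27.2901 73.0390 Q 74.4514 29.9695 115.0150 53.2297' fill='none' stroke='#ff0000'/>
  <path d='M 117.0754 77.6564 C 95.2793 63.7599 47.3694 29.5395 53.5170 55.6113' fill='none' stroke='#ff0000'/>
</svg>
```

Since the viewBox matches the mm dimensions, user units are millimetres directly. The only transform is the Y-flip y_m = 122.5094 − y_svg.

Shape 1 is a quadratic bezier drawn with `<path>`. Its stroke #ff0000 means score at S580, F2256. After flipping Y the toolpath is (27.2901,49.4704) → (42.8273,61.9844) → (57.9979,70.8134) → (72.8020,75.9575) → (87.2395,77.4165) → (101.3105,75.1906) → (115.0150,69.2797).

Shape 2 is a cubic bezier drawn with `<path>`. Its stroke #ff0000 means score at S580, F2256. After flipping Y the toolpath is (117.0754,44.8530) → (104.3724,53.1217) → (89.5440,62.5384) → (74.8173,70.8637) → (62.4193,75.8583) → (54.5768,75.2829) → (53.5170,66.8981).

G21
G90
G0 X27.2901 Y49.4704
M4 S580
G01 X42.8273 Y61.9844 F2256
G01 X57.9979 Y70.8134
G01 X72.8020 Y75.9575
G01 X87.2395 Y77.4165
G01 X101.3105 Y75.1906
G01 X115.0150 Y69.2797
M5
G0 X117.0754 Y44.8530
M4 S580
G01 X104.3724 Y53.1217 F2256
G01 X89.5440 Y62.5384
G01 X74.8173 Y70.8637
G01 X62.4193 Y75.8583
G01 X54.5768 Y75.2829
G01 X53.5170 Y66.8981
M5
G0 X0.0000 Y0.0000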